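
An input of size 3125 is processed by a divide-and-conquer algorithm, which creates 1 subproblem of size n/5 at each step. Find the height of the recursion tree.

For divide and conquer with division factor 5:

Problem sizes at each level:
Level 0: 3125
Level 1: 625
Level 2: 125
Level 3: 25
Level 4: 5
Level 5: 1

The root is level 0 and the size-1 base case is level 5 (the tree spans levels 0 through 5, i.e. 6 levels counting the root), so the depth is the number of divisions: log_5(3125) = 5

The recursion tree depth is log_5(3125) = 5. At each level, the problem size is divided by 5, so it takes 5 divisions to reduce to a base case of size 1. The algorithm makes 1 recursive call at each level.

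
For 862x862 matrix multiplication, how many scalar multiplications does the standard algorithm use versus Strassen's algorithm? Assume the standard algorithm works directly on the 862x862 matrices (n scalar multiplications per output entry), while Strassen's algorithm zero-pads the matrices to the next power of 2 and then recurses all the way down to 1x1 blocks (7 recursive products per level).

Matrix multiplication for 862x862 matrices:

Strassen's algorithm requires power-of-2 dimensions. Pad 862x862 to 1024x1024 (next power of 2).

Standard algorithm: 862^3 = 640503928 multiplications
Strassen's algorithm: 7^(log2(1024)) = 7^10 = 282475249 multiplications
Savings: 640503928 - 282475249 = 358028679 multiplications

Standard: 640503928 multiplications (862^3). Strassen: 282475249 multiplications (7^10, after padding to 1024x1024). Strassen reduces 8 recursive multiplications to 7 at each level.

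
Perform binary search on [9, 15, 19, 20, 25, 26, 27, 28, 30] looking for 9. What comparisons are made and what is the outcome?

Binary search for 9 in [9, 15, 19, 20, 25, 26, 27, 28, 30]:

lo=0, hi=8, mid=4, arr[mid]=25 -> 25 > 9, search left half
lo=0, hi=3, mid=1, arr[mid]=15 -> 15 > 9, search left half
lo=0, hi=0, mid=0, arr[mid]=9 -> Found target at index 0!

Binary search finds 9 at index 0 after 3 comparisons. The search repeatedly halves the search space by comparing with the middle element.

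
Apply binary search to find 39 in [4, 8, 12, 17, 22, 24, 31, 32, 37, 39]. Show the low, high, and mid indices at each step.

Binary search for 39 in [4, 8, 12, 17, 22, 24, 31, 32, 37, 39]:

lo=0, hi=9, mid=4, arr[mid]=22 -> 22 < 39, search right half
lo=5, hi=9, mid=7, arr[mid]=32 -> 32 < 39, search right half
lo=8, hi=9, mid=8, arr[mid]=37 -> 37 < 39, search right half
lo=9, hi=9, mid=9, arr[mid]=39 -> Found target at index 9!

Binary search finds 39 at index 9 after 4 comparisons. The search repeatedly halves the search space by comparing with the middle element.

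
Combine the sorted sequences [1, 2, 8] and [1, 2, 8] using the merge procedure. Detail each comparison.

Merging process:

Compare 1 vs 1: take 1 from left. Merged: [1]
Compare 2 vs 1: take 1 from right. Merged: [1, 1]
Compare 2 vs 2: take 2 from left. Merged: [1, 1, 2]
Compare 8 vs 2: take 2 from right. Merged: [1, 1, 2, 2]
Compare 8 vs 8: take 8 from left. Merged: [1, 1, 2, 2, 8]
Append remaining from right: [8]. Merged: [1, 1, 2, 2, 8, 8]

Final merged array: [1, 1, 2, 2, 8, 8]
Total comparisons: 5

The merged array is [1, 1, 2, 2, 8, 8], requiring 5 comparisons. The merge step runs in O(n) time where n is the total number of elements.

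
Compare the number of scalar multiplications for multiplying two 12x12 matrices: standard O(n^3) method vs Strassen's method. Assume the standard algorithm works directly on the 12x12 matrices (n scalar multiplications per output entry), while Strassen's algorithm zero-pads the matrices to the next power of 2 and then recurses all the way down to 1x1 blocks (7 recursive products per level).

Matrix multiplication for 12x12 matrices:

Strassen's algorithm requires power-of-2 dimensions. Pad 12x12 to 16x16 (next power of 2).

Standard algorithm: 12^3 = 1728 multiplications
Strassen's algorithm: 7^(log2(16)) = 7^4 = 2401 multiplications
Difference: 1728 - 2401 = -673 (Strassen uses MORE here due to padding overhead — for small or just-over-power-of-2 n, padding can outweigh the per-level savings)

Standard: 1728 multiplications (12^3). Strassen: 2401 multiplications (7^4, after padding to 16x16). Strassen reduces 8 recursive multiplications to 7 at each level.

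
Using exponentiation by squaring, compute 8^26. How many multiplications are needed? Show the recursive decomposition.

Computing 8^26 by squaring (build up from 8^1; each line after the first costs one multiplication):

8^1 = 8
8^2 = (8^1)^2 = 8^2 = 64
8^3 = 8 * 8^2 = 8 * 64 = 512
8^6 = (8^3)^2 = 512^2 = 262144
8^12 = (8^6)^2 = 262144^2 = 68719476736
8^13 = 8 * 8^12 = 8 * 68719476736 = 549755813888
8^26 = (8^13)^2 = 549755813888^2 = 302231454903657293676544

Result: 302231454903657293676544
Multiplications needed: 6 (6 lines after 8^1)

8^26 = 302231454903657293676544. Using exponentiation by squaring, this requires 6 multiplications. The key idea: if the exponent is even, square the half-power; if odd, multiply by the base once.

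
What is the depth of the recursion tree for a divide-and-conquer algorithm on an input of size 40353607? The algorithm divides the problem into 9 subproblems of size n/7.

For divide and conquer with division factor 7:

Problem sizes at each level:
Level 0: 40353607
Level 1: 5764801
Level 2: 823543
Level 3: 117649
Level 4: 16807
Level 5: 2401
Level 6: 343
Level 7: 49
Level 8: 7
Level 9: 1

The root is level 0 and the size-1 base case is level 9 (the tree spans levels 0 through 9, i.e. 10 levels counting the root), so the depth is the number of divisions: log_7(40353607) = 9

The recursion tree depth is log_7(40353607) = 9. At each level, the problem size is divided by 7, so it takes 9 divisions to reduce to a base case of size 1. The algorithm makes 9 recursive calls at each level.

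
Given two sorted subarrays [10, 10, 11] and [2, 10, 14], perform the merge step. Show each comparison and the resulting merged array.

Merging process:

Compare 10 vs 2: take 2 from right. Merged: [2]
Compare 10 vs 10: take 10 from left. Merged: [2, 10]
Compare 10 vs 10: take 10 from left. Merged: [2, 10, 10]
Compare 11 vs 10: take 10 from right. Merged: [2, 10, 10, 10]
Compare 11 vs 14: take 11 from left. Merged: [2, 10, 10, 10, 11]
Append remaining from right: [14]. Merged: [2, 10, 10, 10, 11, 14]

Final merged array: [2, 10, 10, 10, 11, 14]
Total comparisons: 5

The merged array is [2, 10, 10, 10, 11, 14], requiring 5 comparisons. The merge step runs in O(n) time where n is the total number of elements.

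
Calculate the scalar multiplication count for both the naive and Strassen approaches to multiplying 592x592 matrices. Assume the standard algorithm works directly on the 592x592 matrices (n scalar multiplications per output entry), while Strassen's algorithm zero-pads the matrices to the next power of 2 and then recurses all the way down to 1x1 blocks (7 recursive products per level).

Matrix multiplication for 592x592 matrices:

Strassen's algorithm requires power-of-2 dimensions. Pad 592x592 to 1024x1024 (next power of 2).

Standard algorithm: 592^3 = 207474688 multiplications
Strassen's algorithm: 7^(log2(1024)) = 7^10 = 282475249 multiplications
Difference: 207474688 - 282475249 = -75000561 (Strassen uses MORE here due to padding overhead — for small or just-over-power-of-2 n, padding can outweigh the per-level savings)

Standard: 207474688 multiplications (592^3). Strassen: 282475249 multiplications (7^10, after padding to 1024x1024). Strassen reduces 8 recursive multiplications to 7 at each level.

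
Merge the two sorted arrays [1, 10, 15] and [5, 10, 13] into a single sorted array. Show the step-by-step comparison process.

Merging process:

Compare 1 vs 5: take 1 from left. Merged: [1]
Compare 10 vs 5: take 5 from right. Merged: [1, 5]
Compare 10 vs 10: take 10 from left. Merged: [1, 5, 10]
Compare 15 vs 10: take 10 from right. Merged: [1, 5, 10, 10]
Compare 15 vs 13: take 13 from right. Merged: [1, 5, 10, 10, 13]
Append remaining from left: [15]. Merged: [1, 5, 10, 10, 13, 15]

Final merged array: [1, 5, 10, 10, 13, 15]
Total comparisons: 5

The merged array is [1, 5, 10, 10, 13, 15], requiring 5 comparisons. The merge step runs in O(n) time where n is the total number of elements.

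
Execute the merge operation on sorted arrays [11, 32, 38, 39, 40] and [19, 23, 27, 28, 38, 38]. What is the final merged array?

Merging process:

Compare 11 vs 19: take 11 from left. Merged: [11]
Compare 32 vs 19: take 19 from right. Merged: [11, 19]
Compare 32 vs 23: take 23 from right. Merged: [11, 19, 23]
Compare 32 vs 27: take 27 from right. Merged: [11, 19, 23, 27]
Compare 32 vs 28: take 28 from right. Merged: [11, 19, 23, 27, 28]
Compare 32 vs 38: take 32 from left. Merged: [11, 19, 23, 27, 28, 32]
Compare 38 vs 38: take 38 from left. Merged: [11, 19, 23, 27, 28, 32, 38]
Compare 39 vs 38: take 38 from right. Merged: [11, 19, 23, 27, 28, 32, 38, 38]
Compare 39 vs 38: take 38 from right. Merged: [11, 19, 23, 27, 28, 32, 38, 38, 38]
Append remaining from left: [39, 40]. Merged: [11, 19, 23, 27, 28, 32, 38, 38, 38, 39, 40]

Final merged array: [11, 19, 23, 27, 28, 32, 38, 38, 38, 39, 40]
Total comparisons: 9

The merged array is [11, 19, 23, 27, 28, 32, 38, 38, 38, 39, 40], requiring 9 comparisons. The merge step runs in O(n) time where n is the total number of elements.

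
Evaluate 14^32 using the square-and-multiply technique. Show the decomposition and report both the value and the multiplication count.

Computing 14^32 by squaring (build up from 14^1; each line after the first costs one multiplication):

14^1 = 14
14^2 = (14^1)^2 = 14^2 = 196
14^4 = (14^2)^2 = 196^2 = 38416
14^8 = (14^4)^2 = 38416^2 = 1475789056
14^16 = (14^8)^2 = 1475789056^2 = 2177953337809371136
14^32 = (14^16)^2 = 2177953337809371136^2 = 4743480741674980702700443299789930496

Result: 4743480741674980702700443299789930496
Multiplications needed: 5 (5 lines after 14^1)

14^32 = 4743480741674980702700443299789930496. Using exponentiation by squaring, this requires 5 multiplications. The key idea: if the exponent is even, square the half-power; if odd, multiply by the base once.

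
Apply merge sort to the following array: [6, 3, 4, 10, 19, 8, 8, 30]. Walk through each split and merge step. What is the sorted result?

Merge sort trace:

Split: [6, 3, 4, 10, 19, 8, 8, 30] -> [6, 3, 4, 10] and [19, 8, 8, 30]
  Split: [6, 3, 4, 10] -> [6, 3] and [4, 10]
    Split: [6, 3] -> [6] and [3]
    Merge: [6] + [3] -> [3, 6]
    Split: [4, 10] -> [4] and [10]
    Merge: [4] + [10] -> [4, 10]
  Merge: [3, 6] + [4, 10] -> [3, 4, 6, 10]
  Split: [19, 8, 8, 30] -> [19, 8] and [8, 30]
    Split: [19, 8] -> [19] and [8]
    Merge: [19] + [8] -> [8, 19]
    Split: [8, 30] -> [8] and [30]
    Merge: [8] + [30] -> [8, 30]
  Merge: [8, 19] + [8, 30] -> [8, 8, 19, 30]
Merge: [3, 4, 6, 10] + [8, 8, 19, 30] -> [3, 4, 6, 8, 8, 10, 19, 30]

Final sorted array: [3, 4, 6, 8, 8, 10, 19, 30]

The merge sort proceeds by recursively splitting the array and merging sorted halves.
After all merges, the sorted array is [3, 4, 6, 8, 8, 10, 19, 30].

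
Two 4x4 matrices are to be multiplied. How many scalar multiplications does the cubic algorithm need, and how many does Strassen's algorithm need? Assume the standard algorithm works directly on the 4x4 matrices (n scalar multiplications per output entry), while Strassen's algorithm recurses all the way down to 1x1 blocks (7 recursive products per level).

Matrix multiplication for 4x4 matrices:

Standard algorithm: 4^3 = 64 multiplications
Strassen's algorithm: 7^(log2(4)) = 7^2 = 49 multiplications
Savings: 64 - 49 = 15 multiplications

Standard: 64 multiplications (4^3). Strassen: 49 multiplications (7^2). Strassen reduces 8 recursive multiplications to 7 at each level.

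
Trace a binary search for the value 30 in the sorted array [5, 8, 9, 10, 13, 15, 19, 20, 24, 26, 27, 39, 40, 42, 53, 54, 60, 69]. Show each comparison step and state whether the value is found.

Binary search for 30 in [5, 8, 9, 10, 13, 15, 19, 20, 24, 26, 27, 39, 40, 42, 53, 54, 60, 69]:

lo=0, hi=17, mid=8, arr[mid]=24 -> 24 < 30, search right half
lo=9, hi=17, mid=13, arr[mid]=42 -> 42 > 30, search left half
lo=9, hi=12, mid=10, arr[mid]=27 -> 27 < 30, search right half
lo=11, hi=12, mid=11, arr[mid]=39 -> 39 > 30, search left half
lo=11 > hi=10, target 30 not found

Binary search determines that 30 is not in the array after 4 comparisons. The search space was exhausted without finding the target.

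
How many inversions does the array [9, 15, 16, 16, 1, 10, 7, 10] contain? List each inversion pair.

Finding inversions in [9, 15, 16, 16, 1, 10, 7, 10]:

(0, 4): arr[0]=9 > arr[4]=1
(0, 6): arr[0]=9 > arr[6]=7
(1, 4): arr[1]=15 > arr[4]=1
(1, 5): arr[1]=15 > arr[5]=10
(1, 6): arr[1]=15 > arr[6]=7
(1, 7): arr[1]=15 > arr[7]=10
(2, 4): arr[2]=16 > arr[4]=1
(2, 5): arr[2]=16 > arr[5]=10
(2, 6): arr[2]=16 > arr[6]=7
(2, 7): arr[2]=16 > arr[7]=10
(3, 4): arr[3]=16 > arr[4]=1
(3, 5): arr[3]=16 > arr[5]=10
(3, 6): arr[3]=16 > arr[6]=7
(3, 7): arr[3]=16 > arr[7]=10
(5, 6): arr[5]=10 > arr[6]=7

Total inversions: 15

The array has 15 inversion(s): (0,4), (0,6), (1,4), (1,5), (1,6), (1,7), (2,4), (2,5), (2,6), (2,7), (3,4), (3,5), (3,6), (3,7), (5,6). Each pair (i,j) satisfies i < j and arr[i] > arr[j].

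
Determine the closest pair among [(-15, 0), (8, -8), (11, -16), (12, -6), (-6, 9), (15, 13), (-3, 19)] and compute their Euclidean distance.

Computing all pairwise distances among 7 points:

d((-15, 0), (8, -8)) = 24.3516
d((-15, 0), (11, -16)) = 30.5287
d((-15, 0), (12, -6)) = 27.6586
d((-15, 0), (-6, 9)) = 12.7279
d((-15, 0), (15, 13)) = 32.6956
d((-15, 0), (-3, 19)) = 22.4722
d((8, -8), (11, -16)) = 8.544
d((8, -8), (12, -6)) = 4.4721 <-- minimum
d((8, -8), (-6, 9)) = 22.0227
d((8, -8), (15, 13)) = 22.1359
d((8, -8), (-3, 19)) = 29.1548
d((11, -16), (12, -6)) = 10.0499
d((11, -16), (-6, 9)) = 30.2324
d((11, -16), (15, 13)) = 29.2746
d((11, -16), (-3, 19)) = 37.6962
d((12, -6), (-6, 9)) = 23.4307
d((12, -6), (15, 13)) = 19.2354
d((12, -6), (-3, 19)) = 29.1548
d((-6, 9), (15, 13)) = 21.3776
d((-6, 9), (-3, 19)) = 10.4403
d((15, 13), (-3, 19)) = 18.9737

Closest pair: (8, -8) and (12, -6) with distance 4.4721

The closest pair is (8, -8) and (12, -6) with Euclidean distance 4.4721. For 7 points, brute-force pairwise comparison is shown above. For large n, the divide-and-conquer algorithm (sort by x, recurse on halves, check the dividing strip) achieves O(n log n).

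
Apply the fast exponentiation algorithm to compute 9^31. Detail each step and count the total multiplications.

Computing 9^31 by squaring (build up from 9^1; each line after the first costs one multiplication):

9^1 = 9
9^2 = (9^1)^2 = 9^2 = 81
9^3 = 9 * 9^2 = 9 * 81 = 729
9^6 = (9^3)^2 = 729^2 = 531441
9^7 = 9 * 9^6 = 9 * 531441 = 4782969
9^14 = (9^7)^2 = 4782969^2 = 22876792454961
9^15 = 9 * 9^14 = 9 * 22876792454961 = 205891132094649
9^30 = (9^15)^2 = 205891132094649^2 = 42391158275216203514294433201
9^31 = 9 * 9^30 = 9 * 42391158275216203514294433201 = 381520424476945831628649898809

Result: 381520424476945831628649898809
Multiplications needed: 8 (8 lines after 9^1)

9^31 = 381520424476945831628649898809. Using exponentiation by squaring, this requires 8 multiplications. The key idea: if the exponent is even, square the half-power; if odd, multiply by the base once.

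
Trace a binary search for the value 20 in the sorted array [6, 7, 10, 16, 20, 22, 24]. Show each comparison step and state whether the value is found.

Binary search for 20 in [6, 7, 10, 16, 20, 22, 24]:

lo=0, hi=6, mid=3, arr[mid]=16 -> 16 < 20, search right half
lo=4, hi=6, mid=5, arr[mid]=22 -> 22 > 20, search left half
lo=4, hi=4, mid=4, arr[mid]=20 -> Found target at index 4!

Binary search finds 20 at index 4 after 3 comparisons. The search repeatedly halves the search space by comparing with the middle element.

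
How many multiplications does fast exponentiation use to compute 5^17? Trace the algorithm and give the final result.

Computing 5^17 by squaring (build up from 5^1; each line after the first costs one multiplication):

5^1 = 5
5^2 = (5^1)^2 = 5^2 = 25
5^4 = (5^2)^2 = 25^2 = 625
5^8 = (5^4)^2 = 625^2 = 390625
5^16 = (5^8)^2 = 390625^2 = 152587890625
5^17 = 5 * 5^16 = 5 * 152587890625 = 762939453125

Result: 762939453125
Multiplications needed: 5 (5 lines after 5^1)

5^17 = 762939453125. Using exponentiation by squaring, this requires 5 multiplications. The key idea: if the exponent is even, square the half-power; if odd, multiply by the base once.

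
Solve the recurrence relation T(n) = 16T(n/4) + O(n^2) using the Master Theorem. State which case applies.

Master Theorem for T(n) = 16T(n/4) + O(n^2):

a = 16, b = 4, c = 2
log_b(a) = log_4(16) = 2.0000

Case 2: c = 2 = log_4(16) = 2.0000
T(n) = O(n^2 log n) = O(n^2 log n)

For T(n) = 16T(n/4) + O(n^2): log_4(16) = 2.0000. This is Case 2 of the Master Theorem (c = log_b(a), equal work at all levels), giving O(n^2 log n).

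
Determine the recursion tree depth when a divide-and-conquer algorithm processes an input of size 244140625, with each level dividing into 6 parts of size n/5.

For divide and conquer with division factor 5:

Problem sizes at each level:
Level 0: 244140625
Level 1: 48828125
Level 2: 9765625
Level 3: 1953125
Level 4: 390625
Level 5: 78125
Level 6: 15625
Level 7: 3125
Level 8: 625
Level 9: 125
Level 10: 25
Level 11: 5
Level 12: 1

The root is level 0 and the size-1 base case is level 12 (the tree spans levels 0 through 12, i.e. 13 levels counting the root), so the depth is the number of divisions: log_5(244140625) = 12

The recursion tree depth is log_5(244140625) = 12. At each level, the problem size is divided by 5, so it takes 12 divisions to reduce to a base case of size 1. The algorithm makes 6 recursive calls at each level.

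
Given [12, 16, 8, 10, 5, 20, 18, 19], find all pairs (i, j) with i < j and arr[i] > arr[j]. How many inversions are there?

Finding inversions in [12, 16, 8, 10, 5, 20, 18, 19]:

(0, 2): arr[0]=12 > arr[2]=8
(0, 3): arr[0]=12 > arr[3]=10
(0, 4): arr[0]=12 > arr[4]=5
(1, 2): arr[1]=16 > arr[2]=8
(1, 3): arr[1]=16 > arr[3]=10
(1, 4): arr[1]=16 > arr[4]=5
(2, 4): arr[2]=8 > arr[4]=5
(3, 4): arr[3]=10 > arr[4]=5
(5, 6): arr[5]=20 > arr[6]=18
(5, 7): arr[5]=20 > arr[7]=19

Total inversions: 10

The array has 10 inversion(s): (0,2), (0,3), (0,4), (1,2), (1,3), (1,4), (2,4), (3,4), (5,6), (5,7). Each pair (i,j) satisfies i < j and arr[i] > arr[j].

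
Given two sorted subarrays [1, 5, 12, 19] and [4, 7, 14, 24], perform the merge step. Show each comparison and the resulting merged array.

Merging process:

Compare 1 vs 4: take 1 from left. Merged: [1]
Compare 5 vs 4: take 4 from right. Merged: [1, 4]
Compare 5 vs 7: take 5 from left. Merged: [1, 4, 5]
Compare 12 vs 7: take 7 from right. Merged: [1, 4, 5, 7]
Compare 12 vs 14: take 12 from left. Merged: [1, 4, 5, 7, 12]
Compare 19 vs 14: take 14 from right. Merged: [1, 4, 5, 7, 12, 14]
Compare 19 vs 24: take 19 from left. Merged: [1, 4, 5, 7, 12, 14, 19]
Append remaining from right: [24]. Merged: [1, 4, 5, 7, 12, 14, 19, 24]

Final merged array: [1, 4, 5, 7, 12, 14, 19, 24]
Total comparisons: 7

The merged array is [1, 4, 5, 7, 12, 14, 19, 24], requiring 7 comparisons. The merge step runs in O(n) time where n is the total number of elements.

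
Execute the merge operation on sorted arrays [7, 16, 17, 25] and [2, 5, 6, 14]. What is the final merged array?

Merging process:

Compare 7 vs 2: take 2 from right. Merged: [2]
Compare 7 vs 5: take 5 from right. Merged: [2, 5]
Compare 7 vs 6: take 6 from right. Merged: [2, 5, 6]
Compare 7 vs 14: take 7 from left. Merged: [2, 5, 6, 7]
Compare 16 vs 14: take 14 from right. Merged: [2, 5, 6, 7, 14]
Append remaining from left: [16, 17, 25]. Merged: [2, 5, 6, 7, 14, 16, 17, 25]

Final merged array: [2, 5, 6, 7, 14, 16, 17, 25]
Total comparisons: 5

The merged array is [2, 5, 6, 7, 14, 16, 17, 25], requiring 5 comparisons. The merge step runs in O(n) time where n is the total number of elements.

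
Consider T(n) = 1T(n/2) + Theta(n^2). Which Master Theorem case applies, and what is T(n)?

Master Theorem for T(n) = 1T(n/2) + O(n^2):

a = 1, b = 2, c = 2
log_b(a) = log_2(1) = 0.0000

Case 3: c = 2 > log_2(1) = 0.0000
T(n) = O(n^2) = O(n^2)

For T(n) = 1T(n/2) + O(n^2): log_2(1) = 0.0000. This is Case 3 of the Master Theorem (c > log_b(a), work dominated by root), giving O(n^2).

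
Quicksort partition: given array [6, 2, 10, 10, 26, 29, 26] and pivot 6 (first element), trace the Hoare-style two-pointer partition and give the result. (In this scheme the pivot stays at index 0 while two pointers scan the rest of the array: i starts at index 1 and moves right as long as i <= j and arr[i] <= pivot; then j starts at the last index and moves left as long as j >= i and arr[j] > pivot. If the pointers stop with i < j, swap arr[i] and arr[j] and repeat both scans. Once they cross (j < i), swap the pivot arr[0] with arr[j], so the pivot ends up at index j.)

Hoare-style two-pointer partition with pivot = 6:

Initial array: [6, 2, 10, 10, 26, 29, 26]

Pointers start at i = 1, j = 6.
i ends at 2, j ends at 1: the pointers have crossed (j < i), so scanning stops.

Swap pivot arr[0] with arr[1] to place pivot at position 1: [2, 6, 10, 10, 26, 29, 26]
Pivot position: 1

After partitioning with pivot 6, the array becomes [2, 6, 10, 10, 26, 29, 26]. The pivot is placed at index 1. All elements to the left of the pivot are <= 6, and all elements to the right are > 6.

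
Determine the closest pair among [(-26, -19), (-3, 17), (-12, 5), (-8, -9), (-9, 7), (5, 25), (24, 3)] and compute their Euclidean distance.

Computing all pairwise distances among 7 points:

d((-26, -19), (-3, 17)) = 42.72
d((-26, -19), (-12, 5)) = 27.7849
d((-26, -19), (-8, -9)) = 20.5913
d((-26, -19), (-9, 7)) = 31.0644
d((-26, -19), (5, 25)) = 53.8238
d((-26, -19), (24, 3)) = 54.626
d((-3, 17), (-12, 5)) = 15.0
d((-3, 17), (-8, -9)) = 26.4764
d((-3, 17), (-9, 7)) = 11.6619
d((-3, 17), (5, 25)) = 11.3137
d((-3, 17), (24, 3)) = 30.4138
d((-12, 5), (-8, -9)) = 14.5602
d((-12, 5), (-9, 7)) = 3.6056 <-- minimum
d((-12, 5), (5, 25)) = 26.2488
d((-12, 5), (24, 3)) = 36.0555
d((-8, -9), (-9, 7)) = 16.0312
d((-8, -9), (5, 25)) = 36.4005
d((-8, -9), (24, 3)) = 34.176
d((-9, 7), (5, 25)) = 22.8035
d((-9, 7), (24, 3)) = 33.2415
d((5, 25), (24, 3)) = 29.0689

Closest pair: (-12, 5) and (-9, 7) with distance 3.6056

The closest pair is (-12, 5) and (-9, 7) with Euclidean distance 3.6056. For 7 points, brute-force pairwise comparison is shown above. For large n, the divide-and-conquer algorithm (sort by x, recurse on halves, check the dividing strip) achieves O(n log n).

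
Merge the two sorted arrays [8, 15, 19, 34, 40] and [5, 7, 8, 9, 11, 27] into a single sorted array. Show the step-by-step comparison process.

Merging process:

Compare 8 vs 5: take 5 from right. Merged: [5]
Compare 8 vs 7: take 7 from right. Merged: [5, 7]
Compare 8 vs 8: take 8 from left. Merged: [5, 7, 8]
Compare 15 vs 8: take 8 from right. Merged: [5, 7, 8, 8]
Compare 15 vs 9: take 9 from right. Merged: [5, 7, 8, 8, 9]
Compare 15 vs 11: take 11 from right. Merged: [5, 7, 8, 8, 9, 11]
Compare 15 vs 27: take 15 from left. Merged: [5, 7, 8, 8, 9, 11, 15]
Compare 19 vs 27: take 19 from left. Merged: [5, 7, 8, 8, 9, 11, 15, 19]
Compare 34 vs 27: take 27 from right. Merged: [5, 7, 8, 8, 9, 11, 15, 19, 27]
Append remaining from left: [34, 40]. Merged: [5, 7, 8, 8, 9, 11, 15, 19, 27, 34, 40]

Final merged array: [5, 7, 8, 8, 9, 11, 15, 19, 27, 34, 40]
Total comparisons: 9

The merged array is [5, 7, 8, 8, 9, 11, 15, 19, 27, 34, 40], requiring 9 comparisons. The merge step runs in O(n) time where n is the total number of elements.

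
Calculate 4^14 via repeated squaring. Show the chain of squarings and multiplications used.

Computing 4^14 by squaring (build up from 4^1; each line after the first costs one multiplication):

4^1 = 4
4^2 = (4^1)^2 = 4^2 = 16
4^3 = 4 * 4^2 = 4 * 16 = 64
4^6 = (4^3)^2 = 64^2 = 4096
4^7 = 4 * 4^6 = 4 * 4096 = 16384
4^14 = (4^7)^2 = 16384^2 = 268435456

Result: 268435456
Multiplications needed: 5 (5 lines after 4^1)

4^14 = 268435456. Using exponentiation by squaring, this requires 5 multiplications. The key idea: if the exponent is even, square the half-power; if odd, multiply by the base once.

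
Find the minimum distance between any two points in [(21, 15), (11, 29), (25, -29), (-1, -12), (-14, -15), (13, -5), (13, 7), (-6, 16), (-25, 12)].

Computing all pairwise distances among 9 points:

d((21, 15), (11, 29)) = 17.2047
d((21, 15), (25, -29)) = 44.1814
d((21, 15), (-1, -12)) = 34.8281
d((21, 15), (-14, -15)) = 46.0977
d((21, 15), (13, -5)) = 21.5407
d((21, 15), (13, 7)) = 11.3137 <-- minimum
d((21, 15), (-6, 16)) = 27.0185
d((21, 15), (-25, 12)) = 46.0977
d((11, 29), (25, -29)) = 59.6657
d((11, 29), (-1, -12)) = 42.72
d((11, 29), (-14, -15)) = 50.6063
d((11, 29), (13, -5)) = 34.0588
d((11, 29), (13, 7)) = 22.0907
d((11, 29), (-6, 16)) = 21.4009
d((11, 29), (-25, 12)) = 39.8121
d((25, -29), (-1, -12)) = 31.0644
d((25, -29), (-14, -15)) = 41.4367
d((25, -29), (13, -5)) = 26.8328
d((25, -29), (13, 7)) = 37.9473
d((25, -29), (-6, 16)) = 54.6443
d((25, -29), (-25, 12)) = 64.6607
d((-1, -12), (-14, -15)) = 13.3417
d((-1, -12), (13, -5)) = 15.6525
d((-1, -12), (13, 7)) = 23.6008
d((-1, -12), (-6, 16)) = 28.4429
d((-1, -12), (-25, 12)) = 33.9411
d((-14, -15), (13, -5)) = 28.7924
d((-14, -15), (13, 7)) = 34.8281
d((-14, -15), (-6, 16)) = 32.0156
d((-14, -15), (-25, 12)) = 29.1548
d((13, -5), (13, 7)) = 12.0
d((13, -5), (-6, 16)) = 28.3196
d((13, -5), (-25, 12)) = 41.6293
d((13, 7), (-6, 16)) = 21.0238
d((13, 7), (-25, 12)) = 38.3275
d((-6, 16), (-25, 12)) = 19.4165

Closest pair: (21, 15) and (13, 7) with distance 11.3137

The closest pair is (21, 15) and (13, 7) with Euclidean distance 11.3137. For 9 points, brute-force pairwise comparison is shown above. For large n, the divide-and-conquer algorithm (sort by x, recurse on halves, check the dividing strip) achieves O(n log n).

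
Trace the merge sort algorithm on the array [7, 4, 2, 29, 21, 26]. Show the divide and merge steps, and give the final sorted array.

Merge sort trace:

Split: [7, 4, 2, 29, 21, 26] -> [7, 4, 2] and [29, 21, 26]
  Split: [7, 4, 2] -> [7] and [4, 2]
    Split: [4, 2] -> [4] and [2]
    Merge: [4] + [2] -> [2, 4]
  Merge: [7] + [2, 4] -> [2, 4, 7]
  Split: [29, 21, 26] -> [29] and [21, 26]
    Split: [21, 26] -> [21] and [26]
    Merge: [21] + [26] -> [21, 26]
  Merge: [29] + [21, 26] -> [21, 26, 29]
Merge: [2, 4, 7] + [21, 26, 29] -> [2, 4, 7, 21, 26, 29]

Final sorted array: [2, 4, 7, 21, 26, 29]

The merge sort proceeds by recursively splitting the array and merging sorted halves.
After all merges, the sorted array is [2, 4, 7, 21, 26, 29].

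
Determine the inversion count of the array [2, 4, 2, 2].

Finding inversions in [2, 4, 2, 2]:

(1, 2): arr[1]=4 > arr[2]=2
(1, 3): arr[1]=4 > arr[3]=2

Total inversions: 2

The array has 2 inversion(s): (1,2), (1,3). Each pair (i,j) satisfies i < j and arr[i] > arr[j].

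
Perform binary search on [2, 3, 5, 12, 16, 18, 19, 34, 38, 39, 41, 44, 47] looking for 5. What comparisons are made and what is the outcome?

Binary search for 5 in [2, 3, 5, 12, 16, 18, 19, 34, 38, 39, 41, 44, 47]:

lo=0, hi=12, mid=6, arr[mid]=19 -> 19 > 5, search left half
lo=0, hi=5, mid=2, arr[mid]=5 -> Found target at index 2!

Binary search finds 5 at index 2 after 2 comparisons. The search repeatedly halves the search space by comparing with the middle element.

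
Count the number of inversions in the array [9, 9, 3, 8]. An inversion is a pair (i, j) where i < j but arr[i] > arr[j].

Finding inversions in [9, 9, 3, 8]:

(0, 2): arr[0]=9 > arr[2]=3
(0, 3): arr[0]=9 > arr[3]=8
(1, 2): arr[1]=9 > arr[2]=3
(1, 3): arr[1]=9 > arr[3]=8

Total inversions: 4

The array has 4 inversion(s): (0,2), (0,3), (1,2), (1,3). Each pair (i,j) satisfies i < j and arr[i] > arr[j].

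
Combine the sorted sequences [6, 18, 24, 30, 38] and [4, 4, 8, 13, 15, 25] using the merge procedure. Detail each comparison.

Merging process:

Compare 6 vs 4: take 4 from right. Merged: [4]
Compare 6 vs 4: take 4 from right. Merged: [4, 4]
Compare 6 vs 8: take 6 from left. Merged: [4, 4, 6]
Compare 18 vs 8: take 8 from right. Merged: [4, 4, 6, 8]
Compare 18 vs 13: take 13 from right. Merged: [4, 4, 6, 8, 13]
Compare 18 vs 15: take 15 from right. Merged: [4, 4, 6, 8, 13, 15]
Compare 18 vs 25: take 18 from left. Merged: [4, 4, 6, 8, 13, 15, 18]
Compare 24 vs 25: take 24 from left. Merged: [4, 4, 6, 8, 13, 15, 18, 24]
Compare 30 vs 25: take 25 from right. Merged: [4, 4, 6, 8, 13, 15, 18, 24, 25]
Append remaining from left: [30, 38]. Merged: [4, 4, 6, 8, 13, 15, 18, 24, 25, 30, 38]

Final merged array: [4, 4, 6, 8, 13, 15, 18, 24, 25, 30, 38]
Total comparisons: 9

The merged array is [4, 4, 6, 8, 13, 15, 18, 24, 25, 30, 38], requiring 9 comparisons. The merge step runs in O(n) time where n is the total number of elements.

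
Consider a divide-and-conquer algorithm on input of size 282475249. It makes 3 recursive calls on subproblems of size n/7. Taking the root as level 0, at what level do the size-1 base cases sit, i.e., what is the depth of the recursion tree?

For divide and conquer with division factor 7:

Problem sizes at each level:
Level 0: 282475249
Level 1: 40353607
Level 2: 5764801
Level 3: 823543
Level 4: 117649
Level 5: 16807
Level 6: 2401
Level 7: 343
Level 8: 49
Level 9: 7
Level 10: 1

The root is level 0 and the size-1 base case is level 10 (the tree spans levels 0 through 10, i.e. 11 levels counting the root), so the depth is the number of divisions: log_7(282475249) = 10

The recursion tree depth is log_7(282475249) = 10. At each level, the problem size is divided by 7, so it takes 10 divisions to reduce to a base case of size 1. The algorithm makes 3 recursive calls at each level.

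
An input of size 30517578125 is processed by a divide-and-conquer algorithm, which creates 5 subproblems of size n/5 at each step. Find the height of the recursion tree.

For divide and conquer with division factor 5:

Problem sizes at each level:
Level 0: 30517578125
Level 1: 6103515625
Level 2: 1220703125
Level 3: 244140625
Level 4: 48828125
Level 5: 9765625
Level 6: 1953125
Level 7: 390625
Level 8: 78125
Level 9: 15625
Level 10: 3125
Level 11: 625
Level 12: 125
Level 13: 25
Level 14: 5
Level 15: 1

The root is level 0 and the size-1 base case is level 15 (the tree spans levels 0 through 15, i.e. 16 levels counting the root), so the depth is the number of divisions: log_5(30517578125) = 15

The recursion tree depth is log_5(30517578125) = 15. At each level, the problem size is divided by 5, so it takes 15 divisions to reduce to a base case of size 1. The algorithm makes 5 recursive calls at each level.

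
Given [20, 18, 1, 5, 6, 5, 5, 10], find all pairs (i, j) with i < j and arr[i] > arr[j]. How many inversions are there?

Finding inversions in [20, 18, 1, 5, 6, 5, 5, 10]:

(0, 1): arr[0]=20 > arr[1]=18
(0, 2): arr[0]=20 > arr[2]=1
(0, 3): arr[0]=20 > arr[3]=5
(0, 4): arr[0]=20 > arr[4]=6
(0, 5): arr[0]=20 > arr[5]=5
(0, 6): arr[0]=20 > arr[6]=5
(0, 7): arr[0]=20 > arr[7]=10
(1, 2): arr[1]=18 > arr[2]=1
(1, 3): arr[1]=18 > arr[3]=5
(1, 4): arr[1]=18 > arr[4]=6
(1, 5): arr[1]=18 > arr[5]=5
(1, 6): arr[1]=18 > arr[6]=5
(1, 7): arr[1]=18 > arr[7]=10
(4, 5): arr[4]=6 > arr[5]=5
(4, 6): arr[4]=6 > arr[6]=5

Total inversions: 15

The array has 15 inversion(s): (0,1), (0,2), (0,3), (0,4), (0,5), (0,6), (0,7), (1,2), (1,3), (1,4), (1,5), (1,6), (1,7), (4,5), (4,6). Each pair (i,j) satisfies i < j and arr[i] > arr[j].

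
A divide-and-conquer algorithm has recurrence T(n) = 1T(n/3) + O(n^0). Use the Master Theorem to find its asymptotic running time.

Master Theorem for T(n) = 1T(n/3) + O(n^0):

a = 1, b = 3, c = 0
log_b(a) = log_3(1) = 0.0000

Case 2: c = 0 = log_3(1) = 0.0000
T(n) = O(n^0 log n) = O(log n)

For T(n) = 1T(n/3) + O(n^0): log_3(1) = 0.0000. This is Case 2 of the Master Theorem (c = log_b(a), equal work at all levels), giving O(log n).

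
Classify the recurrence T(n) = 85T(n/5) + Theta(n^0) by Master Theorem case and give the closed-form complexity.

Master Theorem for T(n) = 85T(n/5) + O(n^0):

a = 85, b = 5, c = 0
log_b(a) = log_5(85) = 2.7604

Case 1: c = 0 < log_5(85) = 2.7604
T(n) = O(n^(log_5 85))

For T(n) = 85T(n/5) + O(n^0): log_5(85) = 2.7604. This is Case 1 of the Master Theorem (c < log_b(a), work dominated by leaves), giving O(n^(log_5 85)).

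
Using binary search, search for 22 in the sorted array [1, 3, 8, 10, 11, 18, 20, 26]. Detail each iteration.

Binary search for 22 in [1, 3, 8, 10, 11, 18, 20, 26]:

lo=0, hi=7, mid=3, arr[mid]=10 -> 10 < 22, search right half
lo=4, hi=7, mid=5, arr[mid]=18 -> 18 < 22, search right half
lo=6, hi=7, mid=6, arr[mid]=20 -> 20 < 22, search right half
lo=7, hi=7, mid=7, arr[mid]=26 -> 26 > 22, search left half
lo=7 > hi=6, target 22 not found

Binary search determines that 22 is not in the array after 4 comparisons. The search space was exhausted without finding the target.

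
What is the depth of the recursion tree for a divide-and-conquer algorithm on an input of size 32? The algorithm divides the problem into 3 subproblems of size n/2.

For divide and conquer with division factor 2:

Problem sizes at each level:
Level 0: 32
Level 1: 16
Level 2: 8
Level 3: 4
Level 4: 2
Level 5: 1

The root is level 0 and the size-1 base case is level 5 (the tree spans levels 0 through 5, i.e. 6 levels counting the root), so the depth is the number of divisions: log_2(32) = 5

The recursion tree depth is log_2(32) = 5. At each level, the problem size is divided by 2, so it takes 5 divisions to reduce to a base case of size 1. The algorithm makes 3 recursive calls at each level.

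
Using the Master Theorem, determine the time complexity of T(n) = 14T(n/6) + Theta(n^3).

Master Theorem for T(n) = 14T(n/6) + O(n^3):

a = 14, b = 6, c = 3
log_b(a) = log_6(14) = 1.4729

Case 3: c = 3 > log_6(14) = 1.4729
T(n) = O(n^3) = O(n^3)

For T(n) = 14T(n/6) + O(n^3): log_6(14) = 1.4729. This is Case 3 of the Master Theorem (c > log_b(a), work dominated by root), giving O(n^3).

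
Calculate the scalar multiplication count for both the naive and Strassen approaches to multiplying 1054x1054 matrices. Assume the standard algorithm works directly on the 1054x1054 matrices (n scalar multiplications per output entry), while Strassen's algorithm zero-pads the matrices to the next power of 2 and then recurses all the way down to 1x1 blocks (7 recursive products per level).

Matrix multiplication for 1054x1054 matrices:

Strassen's algorithm requires power-of-2 dimensions. Pad 1054x1054 to 2048x2048 (next power of 2).

Standard algorithm: 1054^3 = 1170905464 multiplications
Strassen's algorithm: 7^(log2(2048)) = 7^11 = 1977326743 multiplications
Difference: 1170905464 - 1977326743 = -806421279 (Strassen uses MORE here due to padding overhead — for small or just-over-power-of-2 n, padding can outweigh the per-level savings)

Standard: 1170905464 multiplications (1054^3). Strassen: 1977326743 multiplications (7^11, after padding to 2048x2048). Strassen reduces 8 recursive multiplications to 7 at each level.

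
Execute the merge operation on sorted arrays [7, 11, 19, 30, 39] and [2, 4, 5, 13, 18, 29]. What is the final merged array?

Merging process:

Compare 7 vs 2: take 2 from right. Merged: [2]
Compare 7 vs 4: take 4 from right. Merged: [2, 4]
Compare 7 vs 5: take 5 from right. Merged: [2, 4, 5]
Compare 7 vs 13: take 7 from left. Merged: [2, 4, 5, 7]
Compare 11 vs 13: take 11 from left. Merged: [2, 4, 5, 7, 11]
Compare 19 vs 13: take 13 from right. Merged: [2, 4, 5, 7, 11, 13]
Compare 19 vs 18: take 18 from right. Merged: [2, 4, 5, 7, 11, 13, 18]
Compare 19 vs 29: take 19 from left. Merged: [2, 4, 5, 7, 11, 13, 18, 19]
Compare 30 vs 29: take 29 from right. Merged: [2, 4, 5, 7, 11, 13, 18, 19, 29]
Append remaining from left: [30, 39]. Merged: [2, 4, 5, 7, 11, 13, 18, 19, 29, 30, 39]

Final merged array: [2, 4, 5, 7, 11, 13, 18, 19, 29, 30, 39]
Total comparisons: 9

The merged array is [2, 4, 5, 7, 11, 13, 18, 19, 29, 30, 39], requiring 9 comparisons. The merge step runs in O(n) time where n is the total number of elements.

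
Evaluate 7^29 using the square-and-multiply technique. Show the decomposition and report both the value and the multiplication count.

Computing 7^29 by squaring (build up from 7^1; each line after the first costs one multiplication):

7^1 = 7
7^2 = (7^1)^2 = 7^2 = 49
7^3 = 7 * 7^2 = 7 * 49 = 343
7^6 = (7^3)^2 = 343^2 = 117649
7^7 = 7 * 7^6 = 7 * 117649 = 823543
7^14 = (7^7)^2 = 823543^2 = 678223072849
7^28 = (7^14)^2 = 678223072849^2 = 459986536544739960976801
7^29 = 7 * 7^28 = 7 * 459986536544739960976801 = 3219905755813179726837607

Result: 3219905755813179726837607
Multiplications needed: 7 (7 lines after 7^1)

7^29 = 3219905755813179726837607. Using exponentiation by squaring, this requires 7 multiplications. The key idea: if the exponent is even, square the half-power; if odd, multiply by the base once.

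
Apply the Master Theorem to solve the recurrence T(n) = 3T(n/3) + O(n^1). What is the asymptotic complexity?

Master Theorem for T(n) = 3T(n/3) + O(n^1):

a = 3, b = 3, c = 1
log_b(a) = log_3(3) = 1.0000

Case 2: c = 1 = log_3(3) = 1.0000
T(n) = O(n^1 log n) = O(n log n)

For T(n) = 3T(n/3) + O(n^1): log_3(3) = 1.0000. This is Case 2 of the Master Theorem (c = log_b(a), equal work at all levels), giving O(n log n).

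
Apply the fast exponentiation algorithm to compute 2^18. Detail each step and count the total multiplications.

Computing 2^18 by squaring (build up from 2^1; each line after the first costs one multiplication):

2^1 = 2
2^2 = (2^1)^2 = 2^2 = 4
2^4 = (2^2)^2 = 4^2 = 16
2^8 = (2^4)^2 = 16^2 = 256
2^9 = 2 * 2^8 = 2 * 256 = 512
2^18 = (2^9)^2 = 512^2 = 262144

Result: 262144
Multiplications needed: 5 (5 lines after 2^1)

2^18 = 262144. Using exponentiation by squaring, this requires 5 multiplications. The key idea: if the exponent is even, square the half-power; if odd, multiply by the base once.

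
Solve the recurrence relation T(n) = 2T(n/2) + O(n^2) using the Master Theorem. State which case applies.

Master Theorem for T(n) = 2T(n/2) + O(n^2):

a = 2, b = 2, c = 2
log_b(a) = log_2(2) = 1.0000

Case 3: c = 2 > log_2(2) = 1.0000
T(n) = O(n^2) = O(n^2)

For T(n) = 2T(n/2) + O(n^2): log_2(2) = 1.0000. This is Case 3 of the Master Theorem (c > log_b(a), work dominated by root), giving O(n^2).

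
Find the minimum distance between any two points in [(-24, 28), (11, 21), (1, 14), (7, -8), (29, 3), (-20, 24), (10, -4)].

Computing all pairwise distances among 7 points:

d((-24, 28), (11, 21)) = 35.6931
d((-24, 28), (1, 14)) = 28.6531
d((-24, 28), (7, -8)) = 47.5079
d((-24, 28), (29, 3)) = 58.6003
d((-24, 28), (-20, 24)) = 5.6569
d((-24, 28), (10, -4)) = 46.6905
d((11, 21), (1, 14)) = 12.2066
d((11, 21), (7, -8)) = 29.2746
d((11, 21), (29, 3)) = 25.4558
d((11, 21), (-20, 24)) = 31.1448
d((11, 21), (10, -4)) = 25.02
d((1, 14), (7, -8)) = 22.8035
d((1, 14), (29, 3)) = 30.0832
d((1, 14), (-20, 24)) = 23.2594
d((1, 14), (10, -4)) = 20.1246
d((7, -8), (29, 3)) = 24.5967
d((7, -8), (-20, 24)) = 41.8688
d((7, -8), (10, -4)) = 5.0 <-- minimum
d((29, 3), (-20, 24)) = 53.3104
d((29, 3), (10, -4)) = 20.2485
d((-20, 24), (10, -4)) = 41.0366

Closest pair: (7, -8) and (10, -4) with distance 5.0

The closest pair is (7, -8) and (10, -4) with Euclidean distance 5.0. For 7 points, brute-force pairwise comparison is shown above. For large n, the divide-and-conquer algorithm (sort by x, recurse on halves, check the dividing strip) achieves O(n log n).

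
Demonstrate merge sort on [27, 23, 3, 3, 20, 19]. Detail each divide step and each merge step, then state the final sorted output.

Merge sort trace:

Split: [27, 23, 3, 3, 20, 19] -> [27, 23, 3] and [3, 20, 19]
  Split: [27, 23, 3] -> [27] and [23, 3]
    Split: [23, 3] -> [23] and [3]
    Merge: [23] + [3] -> [3, 23]
  Merge: [27] + [3, 23] -> [3, 23, 27]
  Split: [3, 20, 19] -> [3] and [20, 19]
    Split: [20, 19] -> [20] and [19]
    Merge: [20] + [19] -> [19, 20]
  Merge: [3] + [19, 20] -> [3, 19, 20]
Merge: [3, 23, 27] + [3, 19, 20] -> [3, 3, 19, 20, 23, 27]

Final sorted array: [3, 3, 19, 20, 23, 27]

The merge sort proceeds by recursively splitting the array and merging sorted halves.
After all merges, the sorted array is [3, 3, 19, 20, 23, 27].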